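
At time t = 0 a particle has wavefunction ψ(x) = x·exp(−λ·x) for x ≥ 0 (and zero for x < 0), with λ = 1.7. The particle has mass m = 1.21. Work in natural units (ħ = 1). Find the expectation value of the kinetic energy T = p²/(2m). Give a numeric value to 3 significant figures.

1.19

T = −(ħ²/2m) d²/dx², so ⟨T⟩ = −(ħ²/2m) ∫ ψ*·ψ'' dx / ∫|ψ|² dx; with m = 1.21.
Differentiate x·exp(−λ·x) with the product rule; every integrand then reduces to terms xʲ·e^(−2λx) on [0, ∞), with ∫₀^∞ xʲ·e^(−2λx) dx = j!/(2λ)^(j+1).
State is unnormalized: ∫|ψ|² dx = 0.050885, and ∫ψ*·(−ħ²/2m · ψ'') dx = 0.060768, so ⟨T⟩ = 0.060768 / 0.050885.
⟨T⟩ = 1.1942.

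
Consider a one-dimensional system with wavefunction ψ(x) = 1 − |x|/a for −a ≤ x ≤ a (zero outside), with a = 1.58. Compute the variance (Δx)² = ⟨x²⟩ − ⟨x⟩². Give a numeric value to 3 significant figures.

0.250

Compute ⟨x⟩ and ⟨x²⟩ separately, then (Δx)² = ⟨x²⟩ − ⟨x⟩².
ψ is even, so ∫ over [−a, a] = 2∫₀ᵃ with ψ = 1 − x/a there: ∫₀ᵃ (1 − x/a)² dx = a/3, ∫₀ᵃ x²(1 − x/a)² dx = a³/30, ∫₀ᵃ x⁴(1 − x/a)² dx = a⁵/105.
Normalization: ∫|ψ|² dx = 1.0533.
⟨x⟩ = 0.0000 and ⟨x²⟩ = 0.24964.
(Δx)² = 0.24964 − (0.0000)² = 0.24964.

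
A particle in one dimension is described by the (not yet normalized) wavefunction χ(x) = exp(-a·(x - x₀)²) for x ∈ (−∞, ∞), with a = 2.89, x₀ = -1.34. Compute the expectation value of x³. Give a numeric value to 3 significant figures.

-2.75

⟨x³⟩ = ∫ x³·|χ|² dx / ∫|χ|² dx (integrals over the domain).
Gaussian moments (u = x − x₀): ∫u^(2j)·e^(−2au²) du = (2j−1)!!/(4a)^j · √(π/(2a)), odd powers integrate to 0; here √(π/(2a)) = 0.73724.
State is unnormalized: ∫|χ|² dx = 0.73724, and ∫χ*·x³·χ dx = -2.0303, so ⟨x³⟩ = -2.0303 / 0.73724.
⟨x³⟩ = -2.7539.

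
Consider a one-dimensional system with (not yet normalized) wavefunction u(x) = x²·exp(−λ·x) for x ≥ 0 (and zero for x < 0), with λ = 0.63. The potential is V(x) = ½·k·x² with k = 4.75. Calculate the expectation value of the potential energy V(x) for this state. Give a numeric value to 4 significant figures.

44.88

⟨V⟩ = ∫ V(x)·|u|² dx / ∫|u|² dx.
Every integrand reduces to terms xʲ·e^(−2λx) on [0, ∞); use ∫₀^∞ xʲ·e^(−2λx) dx = j!/(2λ)^(j+1).
State is unnormalized: ∫|u|² dx = 7.5572, and ∫u*·V(x)·u dx = 339.16, so ⟨V⟩ = 339.16 / 7.5572.
⟨V⟩ = 44.879.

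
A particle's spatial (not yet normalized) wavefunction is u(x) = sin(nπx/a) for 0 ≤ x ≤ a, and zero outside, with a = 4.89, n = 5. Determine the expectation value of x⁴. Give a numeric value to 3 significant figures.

⟨x⁴⟩ = ∫ x⁴·|u|² dx / ∫|u|² dx (integrals over the domain).
With sin²θ = (1 − cos2θ)/2 on 0 ≤ x ≤ a: ∫sin²(nπx/a) dx = a/2, ∫x·sin²(nπx/a) dx = a²/4, ∫x²·sin²(nπx/a) dx = a³·(1/6 − 1/(4n²π²)); higher powers xᵏ the same way, integrating xᵏ·cos(2nπx/a) by parts.
State is unnormalized: ∫|u|² dx = 2.4450, and ∫u*·x⁴·u dx = 273.97, so ⟨x⁴⟩ = 273.97 / 2.4450.
⟨x⁴⟩ = 112.05.

112.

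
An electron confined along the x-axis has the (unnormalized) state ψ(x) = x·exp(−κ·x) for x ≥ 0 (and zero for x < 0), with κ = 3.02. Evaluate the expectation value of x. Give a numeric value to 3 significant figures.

⟨x⟩ = ∫ x·|ψ|² dx / ∫|ψ|² dx (integrals over the domain).
Every integrand reduces to terms xʲ·e^(−2κx) on [0, ∞); use ∫₀^∞ xʲ·e^(−2κx) dx = j!/(2κ)^(j+1).
State is unnormalized: ∫|ψ|² dx = 0.0090765, and ∫ψ*·x·ψ dx = 0.0045082, so ⟨x⟩ = 0.0045082 / 0.0090765.
⟨x⟩ = 0.49669.

0.497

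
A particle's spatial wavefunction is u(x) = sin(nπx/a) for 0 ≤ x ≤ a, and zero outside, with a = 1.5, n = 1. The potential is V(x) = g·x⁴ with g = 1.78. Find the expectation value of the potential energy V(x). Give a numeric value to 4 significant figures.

⟨V⟩ = ∫ V(x)·|u|² dx / ∫|u|² dx.
With sin²θ = (1 − cos2θ)/2 on 0 ≤ x ≤ a: ∫sin²(nπx/a) dx = a/2, ∫x·sin²(nπx/a) dx = a²/4, ∫x²·sin²(nπx/a) dx = a³·(1/6 − 1/(4n²π²)); higher powers xᵏ the same way, integrating xᵏ·cos(2nπx/a) by parts.
State is unnormalized: ∫|u|² dx = 0.75000, and ∫u*·V(x)·u dx = 0.77099, so ⟨V⟩ = 0.77099 / 0.75000.
⟨V⟩ = 1.0280.

1.028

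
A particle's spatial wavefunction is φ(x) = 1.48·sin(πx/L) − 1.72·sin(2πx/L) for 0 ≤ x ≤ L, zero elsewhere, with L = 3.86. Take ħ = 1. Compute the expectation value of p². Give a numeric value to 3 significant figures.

1.80

p² φ = −ħ² d²φ/dx²; ⟨p²⟩ = −ħ² ∫ φ*·φ'' dx / ∫|φ|² dx.
d²/dx² sin(jπx/L) = −(jπ/L)²·sin(jπx/L); on 0 ≤ x ≤ L, ∫sin²(jπx/L) dx = L/2 and ∫sin(jπx/L)·sin(lπx/L) dx = 0 for j ≠ l, so only diagonal terms survive in ∫|φ|² and ∫φ·φ″; ∫φ·φ′ dx = [φ²/2] between the walls = 0.
State is unnormalized: ∫|φ|² dx = 9.9372, and ∫φ*·(−ħ² φ'') dx = 17.929, so ⟨p²⟩ = 17.929 / 9.9372.
⟨p²⟩ = 1.8042.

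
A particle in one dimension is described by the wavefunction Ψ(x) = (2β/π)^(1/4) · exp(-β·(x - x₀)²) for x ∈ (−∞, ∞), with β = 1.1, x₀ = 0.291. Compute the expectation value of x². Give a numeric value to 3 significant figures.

0.312

⟨x²⟩ = ∫ x²·|Ψ|² dx (integrals over the domain).
Gaussian moments (u = x − x₀): ∫u^(2j)·e^(−2βu²) du = (2j−1)!!/(4β)^j · √(π/(2β)), odd powers integrate to 0; here √(π/(2β)) = 1.1950.
⟨x²⟩ = 0.31195.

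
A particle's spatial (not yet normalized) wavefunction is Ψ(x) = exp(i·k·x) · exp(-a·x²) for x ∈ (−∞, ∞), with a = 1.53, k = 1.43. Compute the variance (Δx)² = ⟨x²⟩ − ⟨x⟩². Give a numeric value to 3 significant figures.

Compute ⟨x⟩ and ⟨x²⟩ separately, then (Δx)² = ⟨x²⟩ − ⟨x⟩².
Gaussian moments: ∫x^(2j)·e^(−2ax²) dx = (2j−1)!!/(4a)^j · √(π/(2a)), odd powers integrate to 0; here √(π/(2a)) = 1.0132.
Normalization: ∫|Ψ|² dx = 1.0132.
⟨x⟩ = 0.0000 and ⟨x²⟩ = 0.16340.
(Δx)² = 0.16340 − (0.0000)² = 0.16340.

0.163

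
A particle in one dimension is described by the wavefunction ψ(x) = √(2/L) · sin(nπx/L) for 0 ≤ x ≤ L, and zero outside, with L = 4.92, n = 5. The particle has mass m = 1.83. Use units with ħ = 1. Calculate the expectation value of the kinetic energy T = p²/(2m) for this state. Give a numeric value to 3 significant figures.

2.79

T = −(ħ²/2m) d²/dx², so ⟨T⟩ = −(ħ²/2m) ∫ ψ*·ψ'' dx; with m = 1.83.
d/dx sin(nπx/L) = (nπ/L)·cos(nπx/L) and d²/dx² sin(nπx/L) = −(nπ/L)²·sin(nπx/L); on 0 ≤ x ≤ L, ∫sin²(nπx/L) dx = L/2 and ∫sin(nπx/L)·cos(nπx/L) dx = 0.
⟨T⟩ = 2.7850.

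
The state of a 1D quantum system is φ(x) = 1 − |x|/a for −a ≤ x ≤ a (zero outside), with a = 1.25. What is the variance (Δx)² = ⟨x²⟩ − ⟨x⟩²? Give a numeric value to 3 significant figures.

0.156

Compute ⟨x⟩ and ⟨x²⟩ separately, then (Δx)² = ⟨x²⟩ − ⟨x⟩².
φ is even, so ∫ over [−a, a] = 2∫₀ᵃ with φ = 1 − x/a there: ∫₀ᵃ (1 − x/a)² dx = a/3, ∫₀ᵃ x²(1 − x/a)² dx = a³/30, ∫₀ᵃ x⁴(1 − x/a)² dx = a⁵/105.
Normalization: ∫|φ|² dx = 0.83333.
⟨x⟩ = 0.0000 and ⟨x²⟩ = 0.15625.
(Δx)² = 0.15625 − (0.0000)² = 0.15625.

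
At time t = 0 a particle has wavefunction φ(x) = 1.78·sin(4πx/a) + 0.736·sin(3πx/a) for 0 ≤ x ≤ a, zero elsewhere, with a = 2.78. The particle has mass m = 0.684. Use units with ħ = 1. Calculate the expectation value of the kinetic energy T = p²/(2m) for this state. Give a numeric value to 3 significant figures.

T = −(ħ²/2m) d²/dx², so ⟨T⟩ = −(ħ²/2m) ∫ φ*·φ'' dx / ∫|φ|² dx; with m = 0.684.
d²/dx² sin(jπx/a) = −(jπ/a)²·sin(jπx/a); on 0 ≤ x ≤ a, ∫sin²(jπx/a) dx = a/2 and ∫sin(jπx/a)·sin(lπx/a) dx = 0 for j ≠ l, so only diagonal terms survive in ∫|φ|² and ∫φ·φ″; ∫φ·φ′ dx = [φ²/2] between the walls = 0.
State is unnormalized: ∫|φ|² dx = 5.1570, and ∫φ*·(−ħ²/2m · φ'') dx = 72.107, so ⟨T⟩ = 72.107 / 5.1570.
⟨T⟩ = 13.982.

14.0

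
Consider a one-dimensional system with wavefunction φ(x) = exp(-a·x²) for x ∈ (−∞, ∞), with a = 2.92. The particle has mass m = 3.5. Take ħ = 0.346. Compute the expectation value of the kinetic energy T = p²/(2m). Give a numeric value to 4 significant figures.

T = −(ħ²/2m) d²/dx², so ⟨T⟩ = −(ħ²/2m) ∫ φ*·φ'' dx / ∫|φ|² dx; with m = 3.5.
Gaussian moments: ∫x^(2j)·e^(−2ax²) dx = (2j−1)!!/(4a)^j · √(π/(2a)), odd powers integrate to 0; here √(π/(2a)) = 0.73345. Derivatives: d/dx e^(−ax²) = −2ax·e^(−ax²), d²/dx² e^(−ax²) = (4a²x² − 2a)·e^(−ax²).
State is unnormalized: ∫|φ|² dx = 0.73345, and ∫φ*·(−ħ²/2m · φ'') dx = 0.036627, so ⟨T⟩ = 0.036627 / 0.73345.
⟨T⟩ = 0.049939.

0.04994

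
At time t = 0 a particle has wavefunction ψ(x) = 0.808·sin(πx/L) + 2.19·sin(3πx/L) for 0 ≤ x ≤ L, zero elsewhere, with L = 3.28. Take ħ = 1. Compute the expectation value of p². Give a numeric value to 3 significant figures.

p² ψ = −ħ² d²ψ/dx²; ⟨p²⟩ = −ħ² ∫ ψ*·ψ'' dx / ∫|ψ|² dx.
d²/dx² sin(jπx/L) = −(jπ/L)²·sin(jπx/L); on 0 ≤ x ≤ L, ∫sin²(jπx/L) dx = L/2 and ∫sin(jπx/L)·sin(lπx/L) dx = 0 for j ≠ l, so only diagonal terms survive in ∫|ψ|² and ∫ψ·ψ″; ∫ψ·ψ′ dx = [ψ²/2] between the walls = 0.
State is unnormalized: ∫|ψ|² dx = 8.9363, and ∫ψ*·(−ħ² ψ'') dx = 65.924, so ⟨p²⟩ = 65.924 / 8.9363.
⟨p²⟩ = 7.3771.

7.38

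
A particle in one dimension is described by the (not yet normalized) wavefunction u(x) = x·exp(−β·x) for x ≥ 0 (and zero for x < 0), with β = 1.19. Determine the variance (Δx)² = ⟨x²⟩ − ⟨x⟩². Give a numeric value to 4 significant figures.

0.5296

Compute ⟨x⟩ and ⟨x²⟩ separately, then (Δx)² = ⟨x²⟩ − ⟨x⟩².
Every integrand reduces to terms xʲ·e^(−2βx) on [0, ∞); use ∫₀^∞ xʲ·e^(−2βx) dx = j!/(2β)^(j+1).
Normalization: ∫|u|² dx = 0.14835.
⟨x⟩ = 1.2605 and ⟨x²⟩ = 2.1185.
(Δx)² = 2.1185 − (1.2605)² = 0.52962.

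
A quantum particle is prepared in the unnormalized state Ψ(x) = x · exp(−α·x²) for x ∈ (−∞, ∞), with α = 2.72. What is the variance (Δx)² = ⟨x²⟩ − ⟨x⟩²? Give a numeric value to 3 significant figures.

0.276

Compute ⟨x⟩ and ⟨x²⟩ separately, then (Δx)² = ⟨x²⟩ − ⟨x⟩².
Expand each integrand as polynomial × e^(−2αx²) and use ∫x^(2j)·e^(−2αx²) dx = (2j−1)!!/(4α)^j · √(π/(2α)), odd powers → 0; here √(π/(2α)) = 0.75993.
Normalization: ∫|Ψ|² dx = 0.069847.
⟨x⟩ = 0.0000 and ⟨x²⟩ = 0.27574.
(Δx)² = 0.27574 − (0.0000)² = 0.27574.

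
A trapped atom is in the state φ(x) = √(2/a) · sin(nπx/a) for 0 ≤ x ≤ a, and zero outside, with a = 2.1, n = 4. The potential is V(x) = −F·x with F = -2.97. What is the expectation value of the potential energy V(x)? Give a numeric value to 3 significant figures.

3.12

⟨V⟩ = ∫ V(x)·|φ|² dx.
With sin²θ = (1 − cos2θ)/2 on 0 ≤ x ≤ a: ∫sin²(nπx/a) dx = a/2, ∫x·sin²(nπx/a) dx = a²/4, ∫x²·sin²(nπx/a) dx = a³·(1/6 − 1/(4n²π²)); higher powers xᵏ the same way, integrating xᵏ·cos(2nπx/a) by parts.
⟨V⟩ = 3.1185.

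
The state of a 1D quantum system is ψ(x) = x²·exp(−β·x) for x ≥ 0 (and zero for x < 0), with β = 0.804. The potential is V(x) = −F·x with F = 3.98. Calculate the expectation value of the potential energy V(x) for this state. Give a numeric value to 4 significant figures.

-12.38

⟨V⟩ = ∫ V(x)·|ψ|² dx / ∫|ψ|² dx.
Every integrand reduces to terms xʲ·e^(−2βx) on [0, ∞); use ∫₀^∞ xʲ·e^(−2βx) dx = j!/(2β)^(j+1).
State is unnormalized: ∫|ψ|² dx = 2.2324, and ∫ψ*·V(x)·ψ dx = -27.628, so ⟨V⟩ = -27.628 / 2.2324.
⟨V⟩ = -12.376.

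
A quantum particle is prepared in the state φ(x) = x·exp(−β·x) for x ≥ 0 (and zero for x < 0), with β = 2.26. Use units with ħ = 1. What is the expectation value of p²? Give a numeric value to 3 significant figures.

5.11

p² φ = −ħ² d²φ/dx²; ⟨p²⟩ = −ħ² ∫ φ*·φ'' dx / ∫|φ|² dx.
Differentiate x·exp(−β·x) with the product rule; every integrand then reduces to terms xʲ·e^(−2βx) on [0, ∞), with ∫₀^∞ xʲ·e^(−2βx) dx = j!/(2β)^(j+1).
State is unnormalized: ∫|φ|² dx = 0.021658, and ∫φ*·(−ħ² φ'') dx = 0.11062, so ⟨p²⟩ = 0.11062 / 0.021658.
⟨p²⟩ = 5.1076.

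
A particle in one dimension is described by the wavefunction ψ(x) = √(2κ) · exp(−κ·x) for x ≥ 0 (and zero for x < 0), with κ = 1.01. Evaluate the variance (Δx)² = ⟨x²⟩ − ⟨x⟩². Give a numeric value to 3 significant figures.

0.245

Compute ⟨x⟩ and ⟨x²⟩ separately, then (Δx)² = ⟨x²⟩ − ⟨x⟩².
Every integrand reduces to terms xʲ·e^(−2κx) on [0, ∞); use ∫₀^∞ xʲ·e^(−2κx) dx = j!/(2κ)^(j+1).
⟨x⟩ = 0.49505 and ⟨x²⟩ = 0.49015.
(Δx)² = 0.49015 − (0.49505)² = 0.24507.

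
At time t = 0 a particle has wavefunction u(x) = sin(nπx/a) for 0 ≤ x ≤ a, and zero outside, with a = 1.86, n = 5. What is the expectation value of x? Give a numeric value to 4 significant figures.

0.9300

⟨x⟩ = ∫ x·|u|² dx / ∫|u|² dx (integrals over the domain).
With sin²θ = (1 − cos2θ)/2 on 0 ≤ x ≤ a: ∫sin²(nπx/a) dx = a/2, ∫x·sin²(nπx/a) dx = a²/4, ∫x²·sin²(nπx/a) dx = a³·(1/6 − 1/(4n²π²)); higher powers xᵏ the same way, integrating xᵏ·cos(2nπx/a) by parts.
State is unnormalized: ∫|u|² dx = 0.93000, and ∫u*·x·u dx = 0.86490, so ⟨x⟩ = 0.86490 / 0.93000.
⟨x⟩ = 0.93000.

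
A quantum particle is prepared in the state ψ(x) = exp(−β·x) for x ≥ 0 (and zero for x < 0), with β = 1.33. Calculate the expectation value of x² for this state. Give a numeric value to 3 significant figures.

0.283

⟨x²⟩ = ∫ x²·|ψ|² dx / ∫|ψ|² dx (integrals over the domain).
Every integrand reduces to terms xʲ·e^(−2βx) on [0, ∞); use ∫₀^∞ xʲ·e^(−2βx) dx = j!/(2β)^(j+1).
State is unnormalized: ∫|ψ|² dx = 0.37594, and ∫ψ*·x²·ψ dx = 0.10626, so ⟨x²⟩ = 0.10626 / 0.37594.
⟨x²⟩ = 0.28266.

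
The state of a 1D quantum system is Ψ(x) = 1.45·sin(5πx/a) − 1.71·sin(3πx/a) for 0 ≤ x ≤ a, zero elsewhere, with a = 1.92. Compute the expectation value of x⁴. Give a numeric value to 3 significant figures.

1.54

⟨x⁴⟩ = ∫ x⁴·|Ψ|² dx / ∫|Ψ|² dx (integrals over the domain).
On 0 ≤ x ≤ a (j ≠ l): ∫sin²(jπx/a) dx = a/2, ∫sin(jπx/a)·sin(lπx/a) dx = 0; diagonal moments ∫x·sin²(jπx/a) dx = a²/4, ∫x²·sin²(jπx/a) dx = a³·(1/6 − 1/(4j²π²)); cross terms ∫x·sin(jπx/a)·sin(lπx/a) dx = 0 for j + l even and −4jla²/(π²(j² − l²)²) for j + l odd, ∫x²·sin(jπx/a)·sin(lπx/a) dx = (−1)^(j+l)·4jla³/(π²(j² − l²)²); higher powers the same way via product-to-sum and parts.
State is unnormalized: ∫|Ψ|² dx = 4.8255, and ∫Ψ*·x⁴·Ψ dx = 7.4297, so ⟨x⁴⟩ = 7.4297 / 4.8255.
⟨x⁴⟩ = 1.5397.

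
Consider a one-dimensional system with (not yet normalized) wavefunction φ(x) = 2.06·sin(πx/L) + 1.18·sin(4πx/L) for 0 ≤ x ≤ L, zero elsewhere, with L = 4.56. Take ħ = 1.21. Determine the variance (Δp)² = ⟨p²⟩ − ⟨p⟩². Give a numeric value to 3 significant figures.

3.27

Compute ⟨p⟩ and ⟨p²⟩ separately; (Δp)² = ⟨p²⟩ − ⟨p⟩².
d²/dx² sin(jπx/L) = −(jπ/L)²·sin(jπx/L); on 0 ≤ x ≤ L, ∫sin²(jπx/L) dx = L/2 and ∫sin(jπx/L)·sin(lπx/L) dx = 0 for j ≠ l, so only diagonal terms survive in ∫|φ|² and ∫φ·φ″; ∫φ·φ′ dx = [φ²/2] between the walls = 0.
Normalization: ∫|φ|² dx = 12.850.
⟨p⟩ = 0.0000 and ⟨p²⟩ = 3.2702.
(Δp)² = 3.2702 − (0.0000)² = 3.2702.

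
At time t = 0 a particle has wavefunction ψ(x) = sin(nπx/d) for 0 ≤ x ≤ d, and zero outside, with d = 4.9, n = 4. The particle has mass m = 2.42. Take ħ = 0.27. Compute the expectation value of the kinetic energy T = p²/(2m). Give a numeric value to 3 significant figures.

T = −(ħ²/2m) d²/dx², so ⟨T⟩ = −(ħ²/2m) ∫ ψ*·ψ'' dx / ∫|ψ|² dx; with m = 2.42.
d/dx sin(nπx/d) = (nπ/d)·cos(nπx/d) and d²/dx² sin(nπx/d) = −(nπ/d)²·sin(nπx/d); on 0 ≤ x ≤ d, ∫sin²(nπx/d) dx = d/2 and ∫sin(nπx/d)·cos(nπx/d) dx = 0.
State is unnormalized: ∫|ψ|² dx = 2.4500, and ∫ψ*·(−ħ²/2m · ψ'') dx = 0.24270, so ⟨T⟩ = 0.24270 / 2.4500.
⟨T⟩ = 0.099063.

0.0991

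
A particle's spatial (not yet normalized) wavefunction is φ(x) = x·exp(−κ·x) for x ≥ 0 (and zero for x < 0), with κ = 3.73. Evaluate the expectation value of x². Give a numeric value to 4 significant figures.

⟨x²⟩ = ∫ x²·|φ|² dx / ∫|φ|² dx (integrals over the domain).
Every integrand reduces to terms xʲ·e^(−2κx) on [0, ∞); use ∫₀^∞ xʲ·e^(−2κx) dx = j!/(2κ)^(j+1).
State is unnormalized: ∫|φ|² dx = 0.0048174, and ∫φ*·x²·φ dx = 0.0010388, so ⟨x²⟩ = 0.0010388 / 0.0048174.
⟨x²⟩ = 0.21563.

0.2156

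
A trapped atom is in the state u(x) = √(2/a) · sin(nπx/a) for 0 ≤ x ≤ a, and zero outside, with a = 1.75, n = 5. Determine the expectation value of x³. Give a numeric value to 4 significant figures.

⟨x³⟩ = ∫ x³·|u|² dx (integrals over the domain).
With sin²θ = (1 − cos2θ)/2 on 0 ≤ x ≤ a: ∫sin²(nπx/a) dx = a/2, ∫x·sin²(nπx/a) dx = a²/4, ∫x²·sin²(nπx/a) dx = a³·(1/6 − 1/(4n²π²)); higher powers xᵏ the same way, integrating xᵏ·cos(2nπx/a) by parts.
⟨x³⟩ = 1.3236.

1.324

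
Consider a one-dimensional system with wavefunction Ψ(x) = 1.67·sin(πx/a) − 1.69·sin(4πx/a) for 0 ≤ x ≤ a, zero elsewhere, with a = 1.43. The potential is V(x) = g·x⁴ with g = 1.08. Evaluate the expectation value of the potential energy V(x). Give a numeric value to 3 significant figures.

⟨V⟩ = ∫ V(x)·|Ψ|² dx / ∫|Ψ|² dx.
On 0 ≤ x ≤ a (j ≠ l): ∫sin²(jπx/a) dx = a/2, ∫sin(jπx/a)·sin(lπx/a) dx = 0; diagonal moments ∫x·sin²(jπx/a) dx = a²/4, ∫x²·sin²(jπx/a) dx = a³·(1/6 − 1/(4j²π²)); cross terms ∫x·sin(jπx/a)·sin(lπx/a) dx = 0 for j + l even and −4jla²/(π²(j² − l²)²) for j + l odd, ∫x²·sin(jπx/a)·sin(lπx/a) dx = (−1)^(j+l)·4jla³/(π²(j² − l²)²); higher powers the same way via product-to-sum and parts.
State is unnormalized: ∫|Ψ|² dx = 4.0362, and ∫Ψ*·V(x)·Ψ dx = 3.2910, so ⟨V⟩ = 3.2910 / 4.0362.
⟨V⟩ = 0.81538.

0.815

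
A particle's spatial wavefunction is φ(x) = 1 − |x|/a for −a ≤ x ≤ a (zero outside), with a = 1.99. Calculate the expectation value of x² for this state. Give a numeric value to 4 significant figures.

0.3960

⟨x²⟩ = ∫ x²·|φ|² dx / ∫|φ|² dx (integrals over the domain).
φ is even, so ∫ over [−a, a] = 2∫₀ᵃ with φ = 1 − x/a there: ∫₀ᵃ (1 − x/a)² dx = a/3, ∫₀ᵃ x²(1 − x/a)² dx = a³/30, ∫₀ᵃ x⁴(1 − x/a)² dx = a⁵/105.
State is unnormalized: ∫|φ|² dx = 1.3267, and ∫φ*·x²·φ dx = 0.52537, so ⟨x²⟩ = 0.52537 / 1.3267.
⟨x²⟩ = 0.39601.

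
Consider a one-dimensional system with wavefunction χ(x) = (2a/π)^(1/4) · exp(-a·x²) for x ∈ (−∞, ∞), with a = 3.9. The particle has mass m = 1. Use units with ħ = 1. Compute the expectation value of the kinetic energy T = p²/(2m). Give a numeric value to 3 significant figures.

T = −(ħ²/2m) d²/dx², so ⟨T⟩ = −(ħ²/2m) ∫ χ*·χ'' dx; with m = 1.
Gaussian moments: ∫x^(2j)·e^(−2ax²) dx = (2j−1)!!/(4a)^j · √(π/(2a)), odd powers integrate to 0; here √(π/(2a)) = 0.63464. Derivatives: d/dx e^(−ax²) = −2ax·e^(−ax²), d²/dx² e^(−ax²) = (4a²x² − 2a)·e^(−ax²).
⟨T⟩ = 1.9500.

1.95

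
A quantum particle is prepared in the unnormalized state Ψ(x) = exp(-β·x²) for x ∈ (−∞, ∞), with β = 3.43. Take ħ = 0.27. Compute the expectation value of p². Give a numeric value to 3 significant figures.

0.250

p² Ψ = −ħ² d²Ψ/dx²; ⟨p²⟩ = −ħ² ∫ Ψ*·Ψ'' dx / ∫|Ψ|² dx.
Gaussian moments: ∫x^(2j)·e^(−2βx²) dx = (2j−1)!!/(4β)^j · √(π/(2β)), odd powers integrate to 0; here √(π/(2β)) = 0.67673. Derivatives: d/dx e^(−βx²) = −2βx·e^(−βx²), d²/dx² e^(−βx²) = (4β²x² − 2β)·e^(−βx²).
State is unnormalized: ∫|Ψ|² dx = 0.67673, and ∫Ψ*·(−ħ² Ψ'') dx = 0.16921, so ⟨p²⟩ = 0.16921 / 0.67673.
⟨p²⟩ = 0.25005.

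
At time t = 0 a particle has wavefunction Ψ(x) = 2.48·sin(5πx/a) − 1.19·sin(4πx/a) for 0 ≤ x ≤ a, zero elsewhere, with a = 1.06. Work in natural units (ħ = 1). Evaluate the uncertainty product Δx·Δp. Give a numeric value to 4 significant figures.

Δx = √(⟨x²⟩−⟨x⟩²), Δp = √(⟨p²⟩−⟨p⟩²).
On 0 ≤ x ≤ a (j ≠ l): ∫sin²(jπx/a) dx = a/2, ∫sin(jπx/a)·sin(lπx/a) dx = 0; diagonal moments ∫x·sin²(jπx/a) dx = a²/4, ∫x²·sin²(jπx/a) dx = a³·(1/6 − 1/(4j²π²)); cross terms ∫x·sin(jπx/a)·sin(lπx/a) dx = 0 for j + l even and −4jla²/(π²(j² − l²)²) for j + l odd, ∫x²·sin(jπx/a)·sin(lπx/a) dx = (−1)^(j+l)·4jla³/(π²(j² − l²)²); higher powers the same way via product-to-sum and parts. d²/dx² sin(jπx/a) = −(jπ/a)²·sin(jπx/a); on 0 ≤ x ≤ a, ∫sin²(jπx/a) dx = a/2 and ∫sin(jπx/a)·sin(lπx/a) dx = 0 for j ≠ l, so only diagonal terms survive in ∫|Ψ|² and ∫Ψ·Ψ″; ∫Ψ·Ψ′ dx = [Ψ²/2] between the walls = 0.
Normalization: ∫|Ψ|² dx = 4.0102.
⟨x⟩ = 0.69549, ⟨x²⟩ = 0.54744 ⇒ Δx = 0.25245.
⟨p⟩ = 0.0000, ⟨p²⟩ = 204.80 ⇒ Δp = 14.311.
Δx·Δp = 3.6127.

3.613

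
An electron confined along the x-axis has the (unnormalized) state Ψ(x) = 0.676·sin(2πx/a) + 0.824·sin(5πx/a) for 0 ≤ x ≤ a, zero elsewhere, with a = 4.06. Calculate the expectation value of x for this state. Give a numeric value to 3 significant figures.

⟨x⟩ = ∫ x·|Ψ|² dx / ∫|Ψ|² dx (integrals over the domain).
On 0 ≤ x ≤ a (j ≠ l): ∫sin²(jπx/a) dx = a/2, ∫sin(jπx/a)·sin(lπx/a) dx = 0; diagonal moments ∫x·sin²(jπx/a) dx = a²/4, ∫x²·sin²(jπx/a) dx = a³·(1/6 − 1/(4j²π²)); cross terms ∫x·sin(jπx/a)·sin(lπx/a) dx = 0 for j + l even and −4jla²/(π²(j² − l²)²) for j + l odd, ∫x²·sin(jπx/a)·sin(lπx/a) dx = (−1)^(j+l)·4jla³/(π²(j² − l²)²); higher powers the same way via product-to-sum and parts.
State is unnormalized: ∫|Ψ|² dx = 2.3060, and ∫Ψ*·x·Ψ dx = 4.5124, so ⟨x⟩ = 4.5124 / 2.3060.
⟨x⟩ = 1.9568.

1.96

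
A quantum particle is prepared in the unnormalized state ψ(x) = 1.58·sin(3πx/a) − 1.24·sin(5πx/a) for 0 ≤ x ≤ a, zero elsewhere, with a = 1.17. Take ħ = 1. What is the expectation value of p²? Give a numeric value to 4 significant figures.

108.9

p² ψ = −ħ² d²ψ/dx²; ⟨p²⟩ = −ħ² ∫ ψ*·ψ'' dx / ∫|ψ|² dx.
d²/dx² sin(jπx/a) = −(jπ/a)²·sin(jπx/a); on 0 ≤ x ≤ a, ∫sin²(jπx/a) dx = a/2 and ∫sin(jπx/a)·sin(lπx/a) dx = 0 for j ≠ l, so only diagonal terms survive in ∫|ψ|² and ∫ψ·ψ″; ∫ψ·ψ′ dx = [ψ²/2] between the walls = 0.
State is unnormalized: ∫|ψ|² dx = 2.3599, and ∫ψ*·(−ħ² ψ'') dx = 256.89, so ⟨p²⟩ = 256.89 / 2.3599.
⟨p²⟩ = 108.86.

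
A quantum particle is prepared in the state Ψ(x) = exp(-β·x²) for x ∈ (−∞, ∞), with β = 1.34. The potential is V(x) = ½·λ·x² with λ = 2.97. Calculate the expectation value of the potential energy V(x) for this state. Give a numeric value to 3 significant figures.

⟨V⟩ = ∫ V(x)·|Ψ|² dx / ∫|Ψ|² dx.
Gaussian moments: ∫x^(2j)·e^(−2βx²) dx = (2j−1)!!/(4β)^j · √(π/(2β)), odd powers integrate to 0; here √(π/(2β)) = 1.0827.
State is unnormalized: ∫|Ψ|² dx = 1.0827, and ∫Ψ*·V(x)·Ψ dx = 0.29996, so ⟨V⟩ = 0.29996 / 1.0827.
⟨V⟩ = 0.27705.

0.277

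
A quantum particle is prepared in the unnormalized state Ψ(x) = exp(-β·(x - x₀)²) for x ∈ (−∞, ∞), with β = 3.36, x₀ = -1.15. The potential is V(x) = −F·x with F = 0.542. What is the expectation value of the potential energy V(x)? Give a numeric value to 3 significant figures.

0.623

⟨V⟩ = ∫ V(x)·|Ψ|² dx / ∫|Ψ|² dx.
Gaussian moments (u = x − x₀): ∫u^(2j)·e^(−2βu²) du = (2j−1)!!/(4β)^j · √(π/(2β)), odd powers integrate to 0; here √(π/(2β)) = 0.68374.
State is unnormalized: ∫|Ψ|² dx = 0.68374, and ∫Ψ*·V(x)·Ψ dx = 0.42617, so ⟨V⟩ = 0.42617 / 0.68374.
⟨V⟩ = 0.62330.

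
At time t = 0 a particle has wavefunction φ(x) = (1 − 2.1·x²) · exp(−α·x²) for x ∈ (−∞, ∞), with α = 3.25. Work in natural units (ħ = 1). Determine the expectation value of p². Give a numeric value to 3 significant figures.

p² φ = −ħ² d²φ/dx²; ⟨p²⟩ = −ħ² ∫ φ*·φ'' dx / ∫|φ|² dx.
Expand each integrand as polynomial × e^(−2αx²) and use ∫x^(2j)·e^(−2αx²) dx = (2j−1)!!/(4α)^j · √(π/(2α)), odd powers → 0; here √(π/(2α)) = 0.69521. Differentiate with the product rule, d/dx e^(−αx²) = −2αx·e^(−αx²).
State is unnormalized: ∫|φ|² dx = 0.52503, and ∫φ*·(−ħ² φ'') dx = 3.4021, so ⟨p²⟩ = 3.4021 / 0.52503.
⟨p²⟩ = 6.4799.

6.48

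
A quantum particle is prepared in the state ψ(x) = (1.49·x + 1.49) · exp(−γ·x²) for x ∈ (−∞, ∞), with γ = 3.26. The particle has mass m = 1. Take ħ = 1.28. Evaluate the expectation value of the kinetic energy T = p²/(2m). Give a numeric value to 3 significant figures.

3.05

T = −(ħ²/2m) d²/dx², so ⟨T⟩ = −(ħ²/2m) ∫ ψ*·ψ'' dx / ∫|ψ|² dx; with m = 1.
Expand each integrand as polynomial × e^(−2γx²) and use ∫x^(2j)·e^(−2γx²) dx = (2j−1)!!/(4γ)^j · √(π/(2γ)), odd powers → 0; here √(π/(2γ)) = 0.69415. Differentiate with the product rule, d/dx e^(−γx²) = −2γx·e^(−γx²).
State is unnormalized: ∫|ψ|² dx = 1.6593, and ∫ψ*·(−ħ²/2m · ψ'') dx = 5.0624, so ⟨T⟩ = 5.0624 / 1.6593.
⟨T⟩ = 3.0510.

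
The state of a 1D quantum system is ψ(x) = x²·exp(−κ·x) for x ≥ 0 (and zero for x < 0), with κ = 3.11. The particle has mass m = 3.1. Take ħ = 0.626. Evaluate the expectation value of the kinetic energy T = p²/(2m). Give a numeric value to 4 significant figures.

T = −(ħ²/2m) d²/dx², so ⟨T⟩ = −(ħ²/2m) ∫ ψ*·ψ'' dx / ∫|ψ|² dx; with m = 3.1.
Differentiate x²·exp(−κ·x) with the product rule; every integrand then reduces to terms xʲ·e^(−2κx) on [0, ∞), with ∫₀^∞ xʲ·e^(−2κx) dx = j!/(2κ)^(j+1).
State is unnormalized: ∫|ψ|² dx = 0.0025779, and ∫ψ*·(−ħ²/2m · ψ'') dx = 0.00052531, so ⟨T⟩ = 0.00052531 / 0.0025779.
⟨T⟩ = 0.20378.

0.2038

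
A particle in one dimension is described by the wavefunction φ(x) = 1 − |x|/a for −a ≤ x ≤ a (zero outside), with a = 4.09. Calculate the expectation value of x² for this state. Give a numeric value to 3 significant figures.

1.67

⟨x²⟩ = ∫ x²·|φ|² dx / ∫|φ|² dx (integrals over the domain).
φ is even, so ∫ over [−a, a] = 2∫₀ᵃ with φ = 1 − x/a there: ∫₀ᵃ (1 − x/a)² dx = a/3, ∫₀ᵃ x²(1 − x/a)² dx = a³/30, ∫₀ᵃ x⁴(1 − x/a)² dx = a⁵/105.
State is unnormalized: ∫|φ|² dx = 2.7267, and ∫φ*·x²·φ dx = 4.5612, so ⟨x²⟩ = 4.5612 / 2.7267.
⟨x²⟩ = 1.6728.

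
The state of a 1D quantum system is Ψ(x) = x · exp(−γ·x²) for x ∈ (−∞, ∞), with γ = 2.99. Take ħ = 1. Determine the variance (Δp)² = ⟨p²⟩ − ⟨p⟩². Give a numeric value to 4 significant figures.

Compute ⟨p⟩ and ⟨p²⟩ separately; (Δp)² = ⟨p²⟩ − ⟨p⟩².
Expand each integrand as polynomial × e^(−2γx²) and use ∫x^(2j)·e^(−2γx²) dx = (2j−1)!!/(4γ)^j · √(π/(2γ)), odd powers → 0; here √(π/(2γ)) = 0.72481. Differentiate with the product rule, d/dx e^(−γx²) = −2γx·e^(−γx²).
Normalization: ∫|Ψ|² dx = 0.060603.
⟨p⟩ = 0.0000 and ⟨p²⟩ = 8.9700.
(Δp)² = 8.9700 − (0.0000)² = 8.9700.

8.970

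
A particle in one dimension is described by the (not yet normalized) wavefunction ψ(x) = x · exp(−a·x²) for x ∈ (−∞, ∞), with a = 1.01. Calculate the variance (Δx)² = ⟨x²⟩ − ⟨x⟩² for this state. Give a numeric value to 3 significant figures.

0.743

Compute ⟨x⟩ and ⟨x²⟩ separately, then (Δx)² = ⟨x²⟩ − ⟨x⟩².
Expand each integrand as polynomial × e^(−2ax²) and use ∫x^(2j)·e^(−2ax²) dx = (2j−1)!!/(4a)^j · √(π/(2a)), odd powers → 0; here √(π/(2a)) = 1.2471.
Normalization: ∫|ψ|² dx = 0.30869.
⟨x⟩ = 0.0000 and ⟨x²⟩ = 0.74257.
(Δx)² = 0.74257 − (0.0000)² = 0.74257.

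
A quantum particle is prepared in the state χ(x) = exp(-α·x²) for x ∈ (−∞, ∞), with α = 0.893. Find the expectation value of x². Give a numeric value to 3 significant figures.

0.280

⟨x²⟩ = ∫ x²·|χ|² dx / ∫|χ|² dx (integrals over the domain).
Gaussian moments: ∫x^(2j)·e^(−2αx²) dx = (2j−1)!!/(4α)^j · √(π/(2α)), odd powers integrate to 0; here √(π/(2α)) = 1.3263.
State is unnormalized: ∫|χ|² dx = 1.3263, and ∫χ*·x²·χ dx = 0.37130, so ⟨x²⟩ = 0.37130 / 1.3263.
⟨x²⟩ = 0.27996.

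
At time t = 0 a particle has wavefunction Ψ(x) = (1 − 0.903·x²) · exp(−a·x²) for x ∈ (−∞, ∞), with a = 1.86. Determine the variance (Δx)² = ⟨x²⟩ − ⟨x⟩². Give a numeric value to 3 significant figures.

0.0826

Compute ⟨x⟩ and ⟨x²⟩ separately, then (Δx)² = ⟨x²⟩ − ⟨x⟩².
Expand each integrand as polynomial × e^(−2ax²) and use ∫x^(2j)·e^(−2ax²) dx = (2j−1)!!/(4a)^j · √(π/(2a)), odd powers → 0; here √(π/(2a)) = 0.91897.
Normalization: ∫|Ψ|² dx = 0.73651.
⟨x⟩ = 0.0000 and ⟨x²⟩ = 0.082635.
(Δx)² = 0.082635 − (0.0000)² = 0.082635.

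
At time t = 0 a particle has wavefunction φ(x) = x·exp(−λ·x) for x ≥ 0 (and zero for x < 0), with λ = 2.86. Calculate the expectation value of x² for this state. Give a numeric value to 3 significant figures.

⟨x²⟩ = ∫ x²·|φ|² dx / ∫|φ|² dx (integrals over the domain).
Every integrand reduces to terms xʲ·e^(−2λx) on [0, ∞); use ∫₀^∞ xʲ·e^(−2λx) dx = j!/(2λ)^(j+1).
State is unnormalized: ∫|φ|² dx = 0.010687, and ∫φ*·x²·φ dx = 0.0039195, so ⟨x²⟩ = 0.0039195 / 0.010687.
⟨x²⟩ = 0.36677.

0.367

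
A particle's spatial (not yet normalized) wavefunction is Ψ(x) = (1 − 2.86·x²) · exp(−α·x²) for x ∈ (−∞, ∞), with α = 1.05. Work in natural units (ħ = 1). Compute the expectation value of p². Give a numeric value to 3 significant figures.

5.72

p² Ψ = −ħ² d²Ψ/dx²; ⟨p²⟩ = −ħ² ∫ Ψ*·Ψ'' dx / ∫|Ψ|² dx.
Expand each integrand as polynomial × e^(−2αx²) and use ∫x^(2j)·e^(−2αx²) dx = (2j−1)!!/(4α)^j · √(π/(2α)), odd powers → 0; here √(π/(2α)) = 1.2231. Differentiate with the product rule, d/dx e^(−αx²) = −2αx·e^(−αx²).
State is unnormalized: ∫|Ψ|² dx = 1.2588, and ∫Ψ*·(−ħ² Ψ'') dx = 7.2019, so ⟨p²⟩ = 7.2019 / 1.2588.
⟨p²⟩ = 5.7212.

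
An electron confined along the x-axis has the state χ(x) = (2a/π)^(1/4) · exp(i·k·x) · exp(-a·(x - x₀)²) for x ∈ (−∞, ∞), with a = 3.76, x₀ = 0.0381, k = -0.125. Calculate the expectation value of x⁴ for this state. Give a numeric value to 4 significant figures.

0.01384

⟨x⁴⟩ = ∫ x⁴·|χ|² dx (integrals over the domain).
Gaussian moments (u = x − x₀): ∫u^(2j)·e^(−2au²) du = (2j−1)!!/(4a)^j · √(π/(2a)), odd powers integrate to 0; here √(π/(2a)) = 0.64635.
⟨x⁴⟩ = 0.013844.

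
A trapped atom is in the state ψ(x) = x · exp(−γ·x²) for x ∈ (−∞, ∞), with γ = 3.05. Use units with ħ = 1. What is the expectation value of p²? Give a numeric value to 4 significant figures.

9.150

p² ψ = −ħ² d²ψ/dx²; ⟨p²⟩ = −ħ² ∫ ψ*·ψ'' dx / ∫|ψ|² dx.
Expand each integrand as polynomial × e^(−2γx²) and use ∫x^(2j)·e^(−2γx²) dx = (2j−1)!!/(4γ)^j · √(π/(2γ)), odd powers → 0; here √(π/(2γ)) = 0.71765. Differentiate with the product rule, d/dx e^(−γx²) = −2γx·e^(−γx²).
State is unnormalized: ∫|ψ|² dx = 0.058823, and ∫ψ*·(−ħ² ψ'') dx = 0.53823, so ⟨p²⟩ = 0.53823 / 0.058823.
⟨p²⟩ = 9.1500.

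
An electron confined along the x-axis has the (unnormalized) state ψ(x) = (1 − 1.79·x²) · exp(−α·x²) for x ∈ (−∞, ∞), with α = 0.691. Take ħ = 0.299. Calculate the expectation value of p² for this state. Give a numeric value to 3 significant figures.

p² ψ = −ħ² d²ψ/dx²; ⟨p²⟩ = −ħ² ∫ ψ*·ψ'' dx / ∫|ψ|² dx.
Expand each integrand as polynomial × e^(−2αx²) and use ∫x^(2j)·e^(−2αx²) dx = (2j−1)!!/(4α)^j · √(π/(2α)), odd powers → 0; here √(π/(2α)) = 1.5077. Differentiate with the product rule, d/dx e^(−αx²) = −2αx·e^(−αx²).
State is unnormalized: ∫|ψ|² dx = 1.4519, and ∫ψ*·(−ħ² ψ'') dx = 0.48722, so ⟨p²⟩ = 0.48722 / 1.4519.
⟨p²⟩ = 0.33558.

0.336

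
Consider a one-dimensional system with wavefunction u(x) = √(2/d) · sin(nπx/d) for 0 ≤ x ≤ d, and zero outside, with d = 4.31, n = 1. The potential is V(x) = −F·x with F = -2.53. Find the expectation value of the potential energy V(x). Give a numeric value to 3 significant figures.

5.45

⟨V⟩ = ∫ V(x)·|u|² dx.
With sin²θ = (1 − cos2θ)/2 on 0 ≤ x ≤ d: ∫sin²(nπx/d) dx = d/2, ∫x·sin²(nπx/d) dx = d²/4, ∫x²·sin²(nπx/d) dx = d³·(1/6 − 1/(4n²π²)); higher powers xᵏ the same way, integrating xᵏ·cos(2nπx/d) by parts.
⟨V⟩ = 5.4522.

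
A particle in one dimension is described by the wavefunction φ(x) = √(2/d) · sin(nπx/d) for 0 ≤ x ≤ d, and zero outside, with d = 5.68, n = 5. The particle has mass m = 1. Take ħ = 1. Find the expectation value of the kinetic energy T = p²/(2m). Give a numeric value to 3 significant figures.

T = −(ħ²/2m) d²/dx², so ⟨T⟩ = −(ħ²/2m) ∫ φ*·φ'' dx; with m = 1.
d/dx sin(nπx/d) = (nπ/d)·cos(nπx/d) and d²/dx² sin(nπx/d) = −(nπ/d)²·sin(nπx/d); on 0 ≤ x ≤ d, ∫sin²(nπx/d) dx = d/2 and ∫sin(nπx/d)·cos(nπx/d) dx = 0.
⟨T⟩ = 3.8240.

3.82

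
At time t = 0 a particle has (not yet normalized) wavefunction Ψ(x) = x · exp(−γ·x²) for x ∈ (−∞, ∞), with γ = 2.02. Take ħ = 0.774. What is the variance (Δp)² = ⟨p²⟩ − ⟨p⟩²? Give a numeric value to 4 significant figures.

Compute ⟨p⟩ and ⟨p²⟩ separately; (Δp)² = ⟨p²⟩ − ⟨p⟩².
Expand each integrand as polynomial × e^(−2γx²) and use ∫x^(2j)·e^(−2γx²) dx = (2j−1)!!/(4γ)^j · √(π/(2γ)), odd powers → 0; here √(π/(2γ)) = 0.88183. Differentiate with the product rule, d/dx e^(−γx²) = −2γx·e^(−γx²).
Normalization: ∫|Ψ|² dx = 0.10914.
⟨p⟩ = 0.0000 and ⟨p²⟩ = 3.6304.
(Δp)² = 3.6304 − (0.0000)² = 3.6304.

3.630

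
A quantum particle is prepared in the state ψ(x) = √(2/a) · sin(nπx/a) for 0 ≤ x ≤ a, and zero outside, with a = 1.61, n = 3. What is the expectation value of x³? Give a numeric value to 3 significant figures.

1.01

⟨x³⟩ = ∫ x³·|ψ|² dx (integrals over the domain).
With sin²θ = (1 − cos2θ)/2 on 0 ≤ x ≤ a: ∫sin²(nπx/a) dx = a/2, ∫x·sin²(nπx/a) dx = a²/4, ∫x²·sin²(nπx/a) dx = a³·(1/6 − 1/(4n²π²)); higher powers xᵏ the same way, integrating xᵏ·cos(2nπx/a) by parts.
⟨x³⟩ = 1.0081.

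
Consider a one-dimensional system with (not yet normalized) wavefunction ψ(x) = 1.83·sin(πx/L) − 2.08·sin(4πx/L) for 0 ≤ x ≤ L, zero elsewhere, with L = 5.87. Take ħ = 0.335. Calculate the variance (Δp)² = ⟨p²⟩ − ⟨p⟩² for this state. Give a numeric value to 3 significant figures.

0.304

Compute ⟨p⟩ and ⟨p²⟩ separately; (Δp)² = ⟨p²⟩ − ⟨p⟩².
d²/dx² sin(jπx/L) = −(jπ/L)²·sin(jπx/L); on 0 ≤ x ≤ L, ∫sin²(jπx/L) dx = L/2 and ∫sin(jπx/L)·sin(lπx/L) dx = 0 for j ≠ l, so only diagonal terms survive in ∫|ψ|² and ∫ψ·ψ″; ∫ψ·ψ′ dx = [ψ²/2] between the walls = 0.
Normalization: ∫|ψ|² dx = 22.527.
⟨p⟩ = 0.0000 and ⟨p²⟩ = 0.30394.
(Δp)² = 0.30394 − (0.0000)² = 0.30394.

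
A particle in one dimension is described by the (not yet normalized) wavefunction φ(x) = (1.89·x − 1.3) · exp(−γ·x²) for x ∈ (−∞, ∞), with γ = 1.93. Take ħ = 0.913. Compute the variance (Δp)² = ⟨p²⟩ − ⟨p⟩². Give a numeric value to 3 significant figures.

2.30

Compute ⟨p⟩ and ⟨p²⟩ separately; (Δp)² = ⟨p²⟩ − ⟨p⟩².
Expand each integrand as polynomial × e^(−2γx²) and use ∫x^(2j)·e^(−2γx²) dx = (2j−1)!!/(4γ)^j · √(π/(2γ)), odd powers → 0; here √(π/(2γ)) = 0.90216. Differentiate with the product rule, d/dx e^(−γx²) = −2γx·e^(−γx²).
Normalization: ∫|φ|² dx = 1.9421.
⟨p⟩ = 0.0000 and ⟨p²⟩ = 2.3004.
(Δp)² = 2.3004 − (0.0000)² = 2.3004.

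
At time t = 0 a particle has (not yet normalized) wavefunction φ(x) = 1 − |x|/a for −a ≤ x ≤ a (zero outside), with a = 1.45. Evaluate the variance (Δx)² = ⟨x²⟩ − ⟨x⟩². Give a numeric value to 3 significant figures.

Compute ⟨x⟩ and ⟨x²⟩ separately, then (Δx)² = ⟨x²⟩ − ⟨x⟩².
φ is even, so ∫ over [−a, a] = 2∫₀ᵃ with φ = 1 − x/a there: ∫₀ᵃ (1 − x/a)² dx = a/3, ∫₀ᵃ x²(1 − x/a)² dx = a³/30, ∫₀ᵃ x⁴(1 − x/a)² dx = a⁵/105.
Normalization: ∫|φ|² dx = 0.96667.
⟨x⟩ = 0.0000 and ⟨x²⟩ = 0.21025.
(Δx)² = 0.21025 − (0.0000)² = 0.21025.

0.210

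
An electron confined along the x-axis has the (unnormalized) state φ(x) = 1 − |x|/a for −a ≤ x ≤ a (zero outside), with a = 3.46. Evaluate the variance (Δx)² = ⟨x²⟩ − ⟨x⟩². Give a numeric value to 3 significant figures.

Compute ⟨x⟩ and ⟨x²⟩ separately, then (Δx)² = ⟨x²⟩ − ⟨x⟩².
φ is even, so ∫ over [−a, a] = 2∫₀ᵃ with φ = 1 − x/a there: ∫₀ᵃ (1 − x/a)² dx = a/3, ∫₀ᵃ x²(1 − x/a)² dx = a³/30, ∫₀ᵃ x⁴(1 − x/a)² dx = a⁵/105.
Normalization: ∫|φ|² dx = 2.3067.
⟨x⟩ = 0.0000 and ⟨x²⟩ = 1.1972.
(Δx)² = 1.1972 − (0.0000)² = 1.1972.

1.20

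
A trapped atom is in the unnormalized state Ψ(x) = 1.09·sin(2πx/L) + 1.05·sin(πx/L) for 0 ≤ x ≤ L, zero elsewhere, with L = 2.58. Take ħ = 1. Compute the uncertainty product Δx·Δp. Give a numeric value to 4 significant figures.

Δx = √(⟨x²⟩−⟨x⟩²), Δp = √(⟨p²⟩−⟨p⟩²).
On 0 ≤ x ≤ L (j ≠ l): ∫sin²(jπx/L) dx = L/2, ∫sin(jπx/L)·sin(lπx/L) dx = 0; diagonal moments ∫x·sin²(jπx/L) dx = L²/4, ∫x²·sin²(jπx/L) dx = L³·(1/6 − 1/(4j²π²)); cross terms ∫x·sin(jπx/L)·sin(lπx/L) dx = 0 for j + l even and −4jlL²/(π²(j² − l²)²) for j + l odd, ∫x²·sin(jπx/L)·sin(lπx/L) dx = (−1)^(j+l)·4jlL³/(π²(j² − l²)²); higher powers the same way via product-to-sum and parts. d²/dx² sin(jπx/L) = −(jπ/L)²·sin(jπx/L); on 0 ≤ x ≤ L, ∫sin²(jπx/L) dx = L/2 and ∫sin(jπx/L)·sin(lπx/L) dx = 0 for j ≠ l, so only diagonal terms survive in ∫|Ψ|² and ∫Ψ·Ψ″; ∫Ψ·Ψ′ dx = [Ψ²/2] between the walls = 0.
Normalization: ∫|Ψ|² dx = 2.9549.
⟨x⟩ = 0.82560, ⟨x²⟩ = 0.81461 ⇒ Δx = 0.36469.
⟨p⟩ = 0.0000, ⟨p²⟩ = 3.7899 ⇒ Δp = 1.9468.
Δx·Δp = 0.70996.

0.7100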